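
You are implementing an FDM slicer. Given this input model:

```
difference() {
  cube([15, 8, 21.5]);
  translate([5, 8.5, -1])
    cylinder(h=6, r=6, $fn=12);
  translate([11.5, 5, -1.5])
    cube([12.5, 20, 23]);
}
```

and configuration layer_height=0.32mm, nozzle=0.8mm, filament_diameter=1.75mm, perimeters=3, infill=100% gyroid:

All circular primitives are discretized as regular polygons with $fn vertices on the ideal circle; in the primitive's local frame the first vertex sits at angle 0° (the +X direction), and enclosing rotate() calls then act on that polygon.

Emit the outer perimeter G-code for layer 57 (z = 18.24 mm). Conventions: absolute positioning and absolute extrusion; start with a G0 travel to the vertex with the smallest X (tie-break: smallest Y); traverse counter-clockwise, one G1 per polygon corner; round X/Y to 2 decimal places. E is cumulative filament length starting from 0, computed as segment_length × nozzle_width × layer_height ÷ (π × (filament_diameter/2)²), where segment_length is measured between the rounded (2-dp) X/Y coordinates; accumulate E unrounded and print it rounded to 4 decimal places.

G0 X0.00 Y0.00 Z18.24
G1 X15.00 Y0.00 E1.5965
G1 X15.00 Y5.00 E2.1286
G1 X11.50 Y5.00 E2.5012
G1 X11.50 Y8.00 E2.8205
G1 X0.00 Y8.00 E4.0444
G1 X0.00 Y0.00 E4.8959

At z = 18.24 mm: the cube (footprint 15×8) is included at this height; the cylinder at (5, 8.5) does not reach this height (z outside [-1, 5]); the 12.5×20 cube at (11.5, 5) contributes its full rectangle; Subtracting the remaining from the first: starting from the 15×8 cube, the 12.5×20 cube at (11.5, 5) partially overlaps it — only the 10.50 mm² overlap (of its 250.00 mm²) is removed, clipping the outline — 1 connected region. The outline is a single polygon with 6 vertices. Extrusion per mm of travel: 0.8 × 0.32 / (π × 0.875²) = 0.106432. Accumulating E over each segment gives final E = 4.8959.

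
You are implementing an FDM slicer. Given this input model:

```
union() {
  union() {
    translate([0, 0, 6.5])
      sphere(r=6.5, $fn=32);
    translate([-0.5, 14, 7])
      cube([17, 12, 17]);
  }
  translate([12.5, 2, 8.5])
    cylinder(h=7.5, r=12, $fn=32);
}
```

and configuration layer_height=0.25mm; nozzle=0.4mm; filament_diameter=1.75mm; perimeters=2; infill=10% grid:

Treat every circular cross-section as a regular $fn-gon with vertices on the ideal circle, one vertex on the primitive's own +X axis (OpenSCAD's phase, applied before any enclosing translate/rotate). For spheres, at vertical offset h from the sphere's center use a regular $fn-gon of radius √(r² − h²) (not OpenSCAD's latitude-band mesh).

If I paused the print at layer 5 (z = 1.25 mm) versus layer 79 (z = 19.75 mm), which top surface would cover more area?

Layer 5 (z = 1.25): the r=6.5 sphere contributes a regular 32-gon of circumradius √(6.5²−5.25²) = 3.832 (area = (32/2)·3.832²·sin(360°/32) = 45.85 mm²); the cube at (-0.5, 14) does not reach this height (z outside [7, 24]); Taking the union: only the r=6.5 sphere is present, so the union is just that shape — area = 45.85 mm²; the cylinder at (12.5, 2) is absent (z outside [8.5, 16]); Merging all regions: only that combined region is present, so the union is just that shape — area = 45.85 mm². So its area = 45.85 mm². Layer 79 (z = 19.75): the sphere is absent (|z−center|=13.250 > r=6.5); the cube at (-0.5, 14) is present — its section is the full 17×12 rectangle (area 204.00 mm²); Merging all regions: only the 17×12 cube at (-0.5, 14) is present, so the union is just that shape — area = 204.00 mm²; the cylinder at (12.5, 2) is not intersected at this z (z outside [8.5, 16]); Merging all regions: only the result so far is present, so the union is just that shape — area = 204.00 mm². So its area = 204.00 mm². Layer 79 is larger (204.00 vs 45.85 mm²).

layer 79 (z = 19.75 mm)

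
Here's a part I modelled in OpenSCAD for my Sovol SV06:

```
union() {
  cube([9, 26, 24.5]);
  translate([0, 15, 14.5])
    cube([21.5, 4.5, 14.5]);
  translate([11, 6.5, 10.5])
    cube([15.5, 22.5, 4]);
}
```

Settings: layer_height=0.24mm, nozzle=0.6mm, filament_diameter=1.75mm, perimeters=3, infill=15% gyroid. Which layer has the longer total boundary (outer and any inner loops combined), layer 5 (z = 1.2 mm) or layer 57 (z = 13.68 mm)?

Layer 5 (z = 1.2): the 9×26 cube contributes its full rectangle (perimeter 70.00 mm); the cube at (0, 15) is not intersected at this z (z outside [14.5, 29]); the cube at (11, 6.5) is absent (z outside [10.5, 14.5]); Merging all regions: only the 9×26 cube is present, so the union is just that shape — boundary = 70.00 mm. So its perimeter = 70.00 mm. Layer 57 (z = 13.68): the cube (footprint 9×26) is included at this height (perimeter 70.00 mm); the cube at (0, 15) does not reach this height (z outside [14.5, 29]); the cube at (11, 6.5) is present — its section is the full 15.5×22.5 rectangle (perimeter 76.00 mm); Merging all regions: the 2 present regions are separate (no shared area or edge), so areas and boundary lengths simply add and each stays a separate island — boundary = 146.00 mm. So its perimeter = 146.00 mm. Layer 57 is larger (146.00 vs 70.00 mm).

layer 57 (z = 13.68 mm)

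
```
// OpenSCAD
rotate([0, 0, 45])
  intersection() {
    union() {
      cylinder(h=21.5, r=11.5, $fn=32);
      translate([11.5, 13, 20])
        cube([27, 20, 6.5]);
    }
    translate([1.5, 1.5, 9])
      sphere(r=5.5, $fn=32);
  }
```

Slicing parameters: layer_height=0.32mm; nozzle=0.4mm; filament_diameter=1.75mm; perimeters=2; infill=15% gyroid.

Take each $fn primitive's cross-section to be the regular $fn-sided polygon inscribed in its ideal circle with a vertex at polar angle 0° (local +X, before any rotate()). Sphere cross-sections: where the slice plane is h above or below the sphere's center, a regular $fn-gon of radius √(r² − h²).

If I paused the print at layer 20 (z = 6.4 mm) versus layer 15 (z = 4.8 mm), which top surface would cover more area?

Layer 20 (z = 6.4): the r=11.5 cylinder contributes a regular 32-gon of circumradius 11.5 (area = (32/2)·11.500²·sin(360°/32) = 412.81 mm²); the cube at (11.5, 13) does not reach this height (z outside [20, 26.5]); Taking the union: only the r=11.5 cylinder is present, so the union is just that shape — area = 412.81 mm²; the sphere at (1.5, 1.5): section is a regular 32-gon, circumradius = √(r²−h²) = √(5.5²−2.6²) = 4.847 (area = (32/2)·4.847²·sin(360°/32) = 73.32 mm²); Keeping only the common overlap: the r=5.5 sphere at (1.5, 1.5) lies inside the result so far, so the common part is the r=5.5 sphere at (1.5, 1.5) itself — area = 73.32 mm²; (whole slice rotated 45° about Z — lengths, areas and connectivity unchanged). So its area = 73.32 mm². Layer 15 (z = 4.8): the r=11.5 cylinder contributes a regular 32-gon of circumradius 11.5 (area = (32/2)·11.500²·sin(360°/32) = 412.81 mm²); the cube at (11.5, 13) is absent (z outside [20, 26.5]); Taking the union: only the r=11.5 cylinder is present, so the union is just that shape — area = 412.81 mm²; the r=5.5 sphere at (1.5, 1.5) slices to a regular 32-gon of circumradius 3.551 (√(r²−h²) with h=4.2 from center) (area = (32/2)·3.551²·sin(360°/32) = 39.36 mm²); Keeping only the common overlap: the r=5.5 sphere at (1.5, 1.5) lies inside the result so far, so the common part is the r=5.5 sphere at (1.5, 1.5) itself — area = 39.36 mm²; (rotated 45° about Z; rotation is an isometry so areas/perimeters/island counts are preserved). So its area = 39.36 mm². Layer 20 is larger (73.32 vs 39.36 mm²).

layer 20 (z = 6.4 mm)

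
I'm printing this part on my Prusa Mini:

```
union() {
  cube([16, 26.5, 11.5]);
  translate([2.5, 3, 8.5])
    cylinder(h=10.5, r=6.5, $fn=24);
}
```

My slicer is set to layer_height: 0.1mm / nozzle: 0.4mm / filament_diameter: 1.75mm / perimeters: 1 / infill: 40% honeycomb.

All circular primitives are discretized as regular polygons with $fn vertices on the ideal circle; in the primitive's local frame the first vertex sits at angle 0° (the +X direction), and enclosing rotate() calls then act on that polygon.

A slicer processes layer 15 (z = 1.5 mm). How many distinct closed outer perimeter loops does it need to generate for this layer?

1

At z = 1.5 mm: the cube is present — its section is the full 16×26.5 rectangle; the cylinder at (2.5, 3) is not intersected at this z (z outside [8.5, 19]); Taking the union: only the 16×26.5 cube is present, so the union is just that shape — 1 connected region. The result has 1 disconnected region.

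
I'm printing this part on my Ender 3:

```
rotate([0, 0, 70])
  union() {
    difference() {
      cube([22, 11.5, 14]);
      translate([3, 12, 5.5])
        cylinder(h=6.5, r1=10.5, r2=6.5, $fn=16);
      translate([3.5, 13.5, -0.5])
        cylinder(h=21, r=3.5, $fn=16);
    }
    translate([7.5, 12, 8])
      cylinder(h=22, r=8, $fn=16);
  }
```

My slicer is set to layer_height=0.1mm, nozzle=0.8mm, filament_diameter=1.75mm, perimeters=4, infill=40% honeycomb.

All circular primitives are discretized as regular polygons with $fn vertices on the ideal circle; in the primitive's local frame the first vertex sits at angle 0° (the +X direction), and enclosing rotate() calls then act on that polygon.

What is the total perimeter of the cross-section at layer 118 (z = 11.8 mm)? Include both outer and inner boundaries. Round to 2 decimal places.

At z = 11.8 mm: the cube is present — its section is the full 22×11.5 rectangle (perimeter 67.00 mm); the cone at (3, 12) (r1=10.5→r2=6.5) has section circumradius 6.623 here — a regular 16-gon (perimeter = 2·16·6.623·sin(180°/16) = 41.35 mm); the r=3.5 cylinder at (3.5, 13.5) gives a regular 16-gon of circumradius 3.5 (constant along its height) (perimeter = 2·16·3.500·sin(180°/16) = 21.85 mm); After the difference (first − rest): starting from the 22×11.5 cube, the cone at (3, 12) partially overlaps it — only the 47.71 mm² overlap (of its 134.29 mm²) is removed, clipping the outline; the r=3.5 cylinder at (3.5, 13.5) misses the remaining region (no effect) — boundary = 65.14 mm; the cylinder at (7.5, 12): section is a regular 16-gon, circumradius r=8 (perimeter = 2·16·8.000·sin(180°/16) = 49.94 mm); Taking the union: the regions partially overlap (shared area 45.99 mm²), so the edge portions inside another operand are dropped and the merged outline is re-measured after clipping — boundary = 83.05 mm; (whole slice rotated 70° about Z — lengths, areas and connectivity unchanged). Overall, the cross-section is a single solid region. Total boundary length (outer) = 83.05 mm.

83.05 mm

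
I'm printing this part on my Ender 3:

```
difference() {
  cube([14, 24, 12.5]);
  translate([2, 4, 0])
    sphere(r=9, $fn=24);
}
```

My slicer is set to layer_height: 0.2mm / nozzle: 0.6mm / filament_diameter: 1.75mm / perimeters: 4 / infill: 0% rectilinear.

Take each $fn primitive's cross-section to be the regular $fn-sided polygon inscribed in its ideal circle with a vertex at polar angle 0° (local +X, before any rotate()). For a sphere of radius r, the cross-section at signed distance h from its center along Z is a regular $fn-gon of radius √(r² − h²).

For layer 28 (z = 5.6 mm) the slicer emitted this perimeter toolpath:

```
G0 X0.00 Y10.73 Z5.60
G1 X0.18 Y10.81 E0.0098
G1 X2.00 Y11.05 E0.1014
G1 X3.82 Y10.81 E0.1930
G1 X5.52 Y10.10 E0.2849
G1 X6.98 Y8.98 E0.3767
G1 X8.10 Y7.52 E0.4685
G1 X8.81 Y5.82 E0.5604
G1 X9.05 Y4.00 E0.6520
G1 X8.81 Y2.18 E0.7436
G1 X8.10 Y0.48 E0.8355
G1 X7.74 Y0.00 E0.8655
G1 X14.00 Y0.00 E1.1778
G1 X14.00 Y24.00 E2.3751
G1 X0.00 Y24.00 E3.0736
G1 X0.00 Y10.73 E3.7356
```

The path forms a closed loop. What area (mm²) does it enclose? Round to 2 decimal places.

Apply the shoelace formula to the sequence of (X, Y) vertices; enclosed area = 249.19 mm².

249.19 mm²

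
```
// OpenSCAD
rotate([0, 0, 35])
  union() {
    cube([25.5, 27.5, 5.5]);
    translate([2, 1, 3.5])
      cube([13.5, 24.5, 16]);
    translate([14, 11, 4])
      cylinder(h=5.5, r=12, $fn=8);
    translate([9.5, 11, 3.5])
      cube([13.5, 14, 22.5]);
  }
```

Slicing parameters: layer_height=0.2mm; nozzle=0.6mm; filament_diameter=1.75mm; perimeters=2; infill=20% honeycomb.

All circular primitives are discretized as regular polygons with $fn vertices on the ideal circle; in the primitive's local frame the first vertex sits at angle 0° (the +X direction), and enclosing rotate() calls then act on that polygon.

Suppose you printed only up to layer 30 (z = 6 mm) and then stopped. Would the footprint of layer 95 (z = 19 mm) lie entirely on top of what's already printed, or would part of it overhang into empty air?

Compare the two slices. At z = 6: the cube is absent (z outside [0, 5.5]); the 13.5×24.5 cube at (2, 1) contributes its full rectangle (area 330.75 mm²); the cylinder at (14, 11): section is a regular 8-gon, circumradius r=12 (area = (8/2)·12.000²·sin(360°/8) = 407.29 mm²); the cube at (9.5, 11) is present — its section is the full 13.5×14 rectangle (area 189.00 mm²); Taking the union: the regions partially overlap — summed areas 927.04 mm² minus the doubly-counted overlap 388.78 mm² gives 538.27 mm² — area = 538.27 mm²; (rotated 35° about Z; rotation is an isometry so areas/perimeters/island counts are preserved). At z = 19: the cube is not intersected at this z (z outside [0, 5.5]); the cube at (2, 1) (footprint 13.5×24.5) is included at this height (area 330.75 mm²); the cylinder at (14, 11) is not intersected at this z (z outside [4, 9.5]); the 13.5×14 cube at (9.5, 11) contributes its full rectangle (area 189.00 mm²); Taking the union: the regions partially overlap — summed areas 519.75 mm² minus the doubly-counted overlap 84.00 mm² gives 435.75 mm² — area = 435.75 mm²; (rotated 35° about Z; rotation is an isometry so areas/perimeters/island counts are preserved). Checking containment: the cross-section at z = 19 is a subset of the cross-section at z = 6.

entirely on top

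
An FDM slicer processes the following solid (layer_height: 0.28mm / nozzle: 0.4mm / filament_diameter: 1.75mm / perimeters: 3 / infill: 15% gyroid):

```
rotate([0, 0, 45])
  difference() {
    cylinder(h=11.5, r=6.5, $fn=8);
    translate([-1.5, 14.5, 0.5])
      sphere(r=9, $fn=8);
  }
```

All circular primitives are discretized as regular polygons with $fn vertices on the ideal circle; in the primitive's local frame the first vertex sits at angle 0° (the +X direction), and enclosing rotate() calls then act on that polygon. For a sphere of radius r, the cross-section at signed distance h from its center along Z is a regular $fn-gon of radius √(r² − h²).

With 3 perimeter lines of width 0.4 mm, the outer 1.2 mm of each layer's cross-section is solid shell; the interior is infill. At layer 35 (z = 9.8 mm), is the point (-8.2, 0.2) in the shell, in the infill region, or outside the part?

At z = 9.8 mm: the r=6.5 cylinder gives a regular 8-gon of circumradius 6.5 (constant along its height); the sphere at (-1.5, 14.5) is absent (|z−center|=9.300 > r=9); Taking the first minus the rest: none of the subtracted shapes is present at this height, so the r=6.5 cylinder is unchanged — 1 connected region; (rotated 45° about Z; rotation is an isometry so areas/perimeters/island counts are preserved). Overall, the cross-section is a single solid region. Undo the 45° rotation: the query point maps to (-5.657, 5.940) in the un-rotated model frame. The nearest boundary edge runs (0.00, 6.50)→(-4.60, 4.60); distance from the point to it = 1.71 mm. The point is not inside any of the regions above, so it lies outside the cross-section (1.71 mm from the nearest boundary).

outside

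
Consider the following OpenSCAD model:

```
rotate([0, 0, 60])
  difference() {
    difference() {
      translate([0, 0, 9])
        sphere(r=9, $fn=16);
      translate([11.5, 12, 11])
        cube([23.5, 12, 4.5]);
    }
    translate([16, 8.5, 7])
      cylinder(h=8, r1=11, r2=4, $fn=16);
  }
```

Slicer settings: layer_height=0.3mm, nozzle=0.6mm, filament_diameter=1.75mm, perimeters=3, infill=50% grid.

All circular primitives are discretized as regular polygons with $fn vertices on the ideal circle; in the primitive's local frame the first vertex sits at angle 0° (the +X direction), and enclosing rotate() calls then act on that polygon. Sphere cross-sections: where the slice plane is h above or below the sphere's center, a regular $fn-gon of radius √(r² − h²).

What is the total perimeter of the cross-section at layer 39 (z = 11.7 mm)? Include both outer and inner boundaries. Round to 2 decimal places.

At z = 11.7 mm: the sphere: section is a regular 16-gon, circumradius = √(r²−h²) = √(9²−2.7²) = 8.585 (perimeter = 2·16·8.585·sin(180°/16) = 53.60 mm); the 23.5×12 cube at (11.5, 12) contributes its full rectangle (perimeter 71.00 mm); Subtracting the remaining from the first: starting from the r=9 sphere, the 23.5×12 cube at (11.5, 12) misses the remaining region (no effect) — boundary = 53.60 mm; the cone at (16, 8.5) (r1=11→r2=4) has section circumradius 6.888 here — a regular 16-gon (perimeter = 2·16·6.888·sin(180°/16) = 43.00 mm); Subtracting the remaining from the first: starting from the result so far, the cone at (16, 8.5) misses the remaining region (no effect) — boundary = 53.60 mm; (whole slice rotated 60° about Z — lengths, areas and connectivity unchanged). Overall, the cross-section is a single solid region. Total boundary length (outer) = 53.60 mm.

53.60 mm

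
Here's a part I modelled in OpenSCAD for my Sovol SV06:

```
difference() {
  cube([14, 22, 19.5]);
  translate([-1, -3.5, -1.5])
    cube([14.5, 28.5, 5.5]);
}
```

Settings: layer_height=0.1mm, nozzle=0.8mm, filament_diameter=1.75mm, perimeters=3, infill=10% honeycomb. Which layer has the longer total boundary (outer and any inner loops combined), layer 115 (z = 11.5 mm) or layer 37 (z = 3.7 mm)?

Layer 115 (z = 11.5): the cube is present — its section is the full 14×22 rectangle (perimeter 72.00 mm); the cube at (-1, -3.5) does not reach this height (z outside [-1.5, 4]); Taking the first minus the rest: none of the subtracted shapes is present at this height, so the 14×22 cube is unchanged — boundary = 72.00 mm. So its perimeter = 72.00 mm. Layer 37 (z = 3.7): the cube (footprint 14×22) is included at this height (perimeter 72.00 mm); the cube at (-1, -3.5) is present — its section is the full 14.5×28.5 rectangle (perimeter 86.00 mm); Taking the first minus the rest: starting from the 14×22 cube, the 14.5×28.5 cube at (-1, -3.5) partially overlaps it — only the 297.00 mm² overlap (of its 413.25 mm²) is removed, clipping the outline — boundary = 45.00 mm. So its perimeter = 45.00 mm. Layer 115 is larger (72.00 vs 45.00 mm).

layer 115 (z = 11.5 mm)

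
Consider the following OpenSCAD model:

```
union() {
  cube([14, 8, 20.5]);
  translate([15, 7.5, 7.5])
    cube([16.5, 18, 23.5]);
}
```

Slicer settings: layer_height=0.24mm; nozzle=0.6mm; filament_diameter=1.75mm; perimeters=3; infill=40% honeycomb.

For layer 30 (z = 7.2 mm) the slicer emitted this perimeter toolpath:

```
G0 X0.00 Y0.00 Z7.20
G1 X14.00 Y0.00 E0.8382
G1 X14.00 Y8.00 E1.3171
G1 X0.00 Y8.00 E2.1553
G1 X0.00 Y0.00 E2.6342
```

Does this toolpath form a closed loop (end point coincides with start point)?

Start point (G0): (0.00, 0.00). End point (last G1): the path returns to the start — closed.

yes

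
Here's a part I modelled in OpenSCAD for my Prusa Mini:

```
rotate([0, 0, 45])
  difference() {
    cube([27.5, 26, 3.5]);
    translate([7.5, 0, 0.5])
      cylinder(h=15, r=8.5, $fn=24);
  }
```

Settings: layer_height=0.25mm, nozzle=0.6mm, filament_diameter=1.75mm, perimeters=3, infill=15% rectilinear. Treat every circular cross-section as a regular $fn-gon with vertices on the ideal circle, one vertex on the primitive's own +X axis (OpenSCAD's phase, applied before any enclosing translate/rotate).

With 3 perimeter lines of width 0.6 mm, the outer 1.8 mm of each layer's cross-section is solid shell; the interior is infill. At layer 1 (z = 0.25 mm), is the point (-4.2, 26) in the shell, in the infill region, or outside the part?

infill

At z = 0.25 mm: the cube is present — its section is the full 27.5×26 rectangle; the cylinder at (7.5, 0) is absent (z outside [0.5, 15.5]); After the difference (first − rest): none of the subtracted shapes is present at this height, so the 27.5×26 cube is unchanged — 1 connected region; (whole slice rotated 45° about Z — lengths, areas and connectivity unchanged). Overall, the cross-section is a single solid region. Undo the 45° rotation: the query point maps to (15.415, 21.355) in the un-rotated model frame. The nearest boundary edge runs (27.50, 26.00)→(0.00, 26.00); distance from the point to it = 4.65 mm. The point is inside the cross-section and 4.65 mm from the nearest boundary — more than the 1.8 mm shell width (3 × 0.6), so it's in the infill interior.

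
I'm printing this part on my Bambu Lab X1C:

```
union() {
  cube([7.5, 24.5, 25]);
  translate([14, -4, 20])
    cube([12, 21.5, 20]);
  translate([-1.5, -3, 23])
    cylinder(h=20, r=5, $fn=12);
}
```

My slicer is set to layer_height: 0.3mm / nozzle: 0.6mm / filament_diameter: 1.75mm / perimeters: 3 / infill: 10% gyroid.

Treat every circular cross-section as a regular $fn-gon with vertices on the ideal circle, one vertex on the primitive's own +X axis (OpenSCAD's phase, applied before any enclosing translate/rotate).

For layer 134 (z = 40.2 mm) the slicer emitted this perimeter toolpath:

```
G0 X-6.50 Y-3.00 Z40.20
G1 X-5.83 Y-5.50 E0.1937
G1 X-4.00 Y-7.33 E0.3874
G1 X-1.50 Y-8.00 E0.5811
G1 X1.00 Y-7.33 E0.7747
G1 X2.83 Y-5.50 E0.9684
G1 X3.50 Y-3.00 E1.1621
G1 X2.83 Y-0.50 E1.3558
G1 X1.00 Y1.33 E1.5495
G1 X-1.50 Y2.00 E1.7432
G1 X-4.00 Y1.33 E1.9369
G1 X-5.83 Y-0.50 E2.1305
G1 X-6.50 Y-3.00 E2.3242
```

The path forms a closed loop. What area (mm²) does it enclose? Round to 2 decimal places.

Apply the shoelace formula to the sequence of (X, Y) vertices; enclosed area = 75.00 mm².

75.00 mm²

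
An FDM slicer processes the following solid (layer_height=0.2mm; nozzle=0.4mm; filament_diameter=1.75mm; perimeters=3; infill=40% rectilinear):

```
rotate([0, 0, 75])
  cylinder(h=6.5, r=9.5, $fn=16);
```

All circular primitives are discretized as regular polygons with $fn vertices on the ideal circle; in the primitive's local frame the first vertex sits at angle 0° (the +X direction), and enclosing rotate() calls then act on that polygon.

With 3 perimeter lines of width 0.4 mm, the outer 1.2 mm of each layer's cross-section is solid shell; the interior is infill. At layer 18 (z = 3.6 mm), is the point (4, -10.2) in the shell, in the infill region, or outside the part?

At z = 3.6 mm: the r=9.5 cylinder contributes a regular 16-gon of circumradius 9.5; (whole slice rotated 75° about Z — lengths, areas and connectivity unchanged). Overall, the cross-section is a single solid region. Undo the 75° rotation: the query point maps to (-8.817, -6.504) in the un-rotated model frame. The nearest boundary edge runs (-8.78, -3.64)→(-6.72, -6.72); distance from the point to it = 1.63 mm. The point is not inside any of the regions above, so it lies outside the cross-section (1.63 mm from the nearest boundary).

outside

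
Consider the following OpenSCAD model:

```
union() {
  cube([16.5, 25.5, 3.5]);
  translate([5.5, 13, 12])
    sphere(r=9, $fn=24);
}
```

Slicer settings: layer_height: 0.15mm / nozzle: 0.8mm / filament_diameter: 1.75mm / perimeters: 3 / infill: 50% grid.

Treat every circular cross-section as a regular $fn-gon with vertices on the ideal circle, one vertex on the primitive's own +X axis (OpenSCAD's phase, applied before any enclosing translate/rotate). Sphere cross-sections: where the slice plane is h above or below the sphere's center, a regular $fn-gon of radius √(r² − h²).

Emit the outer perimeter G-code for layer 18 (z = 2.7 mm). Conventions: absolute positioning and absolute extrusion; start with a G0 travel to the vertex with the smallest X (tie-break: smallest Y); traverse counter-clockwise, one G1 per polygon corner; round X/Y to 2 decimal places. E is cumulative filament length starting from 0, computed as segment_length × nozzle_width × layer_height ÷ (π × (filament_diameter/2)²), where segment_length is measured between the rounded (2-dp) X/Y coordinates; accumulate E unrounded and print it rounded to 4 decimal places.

G0 X0.00 Y0.00 Z2.70
G1 X16.50 Y0.00 E0.8232
G1 X16.50 Y25.50 E2.0954
G1 X0.00 Y25.50 E2.9186
G1 X0.00 Y0.00 E4.1908

At z = 2.7 mm: the cube (footprint 16.5×25.5) is included at this height; the sphere at (5.5, 13) is absent (|z−center|=9.300 > r=9); Merging all regions: only the 16.5×25.5 cube is present, so the union is just that shape — 1 connected region. The outline is a single polygon with 4 vertices. Extrusion per mm of travel: 0.8 × 0.15 / (π × 0.875²) = 0.049890. Accumulating E over each segment gives final E = 4.1908.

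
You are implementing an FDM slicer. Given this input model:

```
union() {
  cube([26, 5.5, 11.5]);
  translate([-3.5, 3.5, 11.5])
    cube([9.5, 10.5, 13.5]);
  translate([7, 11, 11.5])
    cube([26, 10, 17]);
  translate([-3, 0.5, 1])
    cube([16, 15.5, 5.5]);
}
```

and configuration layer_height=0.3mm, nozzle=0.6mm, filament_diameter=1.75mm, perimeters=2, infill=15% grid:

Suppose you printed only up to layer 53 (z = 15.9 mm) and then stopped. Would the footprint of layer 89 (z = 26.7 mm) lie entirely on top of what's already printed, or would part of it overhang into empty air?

Compare the two slices. At z = 15.9: the cube is absent (z outside [0, 11.5]); the 9.5×10.5 cube at (-3.5, 3.5) contributes its full rectangle (area 99.75 mm²); the 26×10 cube at (7, 11) contributes its full rectangle (area 260.00 mm²); the cube at (-3, 0.5) is absent (z outside [1, 6.5]); Taking the union: the 2 present regions are separate (no shared area or edge), so areas and boundary lengths simply add and each stays a separate island — area = 359.75 mm². At z = 26.7: the cube is absent (z outside [0, 11.5]); the cube at (-3.5, 3.5) does not reach this height (z outside [11.5, 25]); the cube at (7, 11) is present — its section is the full 26×10 rectangle (area 260.00 mm²); the cube at (-3, 0.5) is not intersected at this z (z outside [1, 6.5]); Merging all regions: only the 26×10 cube at (7, 11) is present, so the union is just that shape — area = 260.00 mm². Checking containment: the cross-section at z = 26.7 is a subset of the cross-section at z = 15.9.

entirely on top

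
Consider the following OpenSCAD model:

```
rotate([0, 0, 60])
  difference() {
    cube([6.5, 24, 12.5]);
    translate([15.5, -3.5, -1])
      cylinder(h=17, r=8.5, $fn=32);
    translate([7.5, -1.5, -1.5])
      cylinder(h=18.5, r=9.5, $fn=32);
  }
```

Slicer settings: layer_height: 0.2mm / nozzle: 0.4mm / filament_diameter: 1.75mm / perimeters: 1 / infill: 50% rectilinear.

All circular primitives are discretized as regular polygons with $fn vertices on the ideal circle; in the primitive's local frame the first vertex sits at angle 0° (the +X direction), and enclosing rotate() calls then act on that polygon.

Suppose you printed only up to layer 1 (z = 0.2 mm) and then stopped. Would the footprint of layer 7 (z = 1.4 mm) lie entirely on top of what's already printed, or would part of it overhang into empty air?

Compare the two slices. At z = 0.2: the cube is present — its section is the full 6.5×24 rectangle (area 156.00 mm²); the r=8.5 cylinder at (15.5, -3.5) gives a regular 32-gon of circumradius 8.5 (constant along its height) (area = (32/2)·8.500²·sin(360°/32) = 225.52 mm²); the cylinder at (7.5, -1.5): section is a regular 32-gon, circumradius r=9.5 (area = (32/2)·9.500²·sin(360°/32) = 281.71 mm²); Taking the first minus the rest: starting from the 6.5×24 cube (156.00 mm²), the r=8.5 cylinder at (15.5, -3.5) misses the remaining region (no effect); the r=9.5 cylinder at (7.5, -1.5) partially overlaps it — only the 43.46 mm² overlap (of its 281.71 mm²) is removed, clipping the outline — area = 112.54 mm²; (whole slice rotated 60° about Z — lengths, areas and connectivity unchanged). At z = 1.4: the 6.5×24 cube contributes its full rectangle (area 156.00 mm²); the r=8.5 cylinder at (15.5, -3.5) contributes a regular 32-gon of circumradius 8.5 (area = (32/2)·8.500²·sin(360°/32) = 225.52 mm²); the r=9.5 cylinder at (7.5, -1.5) gives a regular 32-gon of circumradius 9.5 (constant along its height) (area = (32/2)·9.500²·sin(360°/32) = 281.71 mm²); Taking the first minus the rest: starting from the 6.5×24 cube (156.00 mm²), the r=8.5 cylinder at (15.5, -3.5) misses the remaining region (no effect); the r=9.5 cylinder at (7.5, -1.5) partially overlaps it — only the 43.46 mm² overlap (of its 281.71 mm²) is removed, clipping the outline — area = 112.54 mm²; (rotated 60° about Z; rotation is an isometry so areas/perimeters/island counts are preserved). Checking containment: the cross-section at z = 1.4 is a subset of the cross-section at z = 0.2.

entirely on top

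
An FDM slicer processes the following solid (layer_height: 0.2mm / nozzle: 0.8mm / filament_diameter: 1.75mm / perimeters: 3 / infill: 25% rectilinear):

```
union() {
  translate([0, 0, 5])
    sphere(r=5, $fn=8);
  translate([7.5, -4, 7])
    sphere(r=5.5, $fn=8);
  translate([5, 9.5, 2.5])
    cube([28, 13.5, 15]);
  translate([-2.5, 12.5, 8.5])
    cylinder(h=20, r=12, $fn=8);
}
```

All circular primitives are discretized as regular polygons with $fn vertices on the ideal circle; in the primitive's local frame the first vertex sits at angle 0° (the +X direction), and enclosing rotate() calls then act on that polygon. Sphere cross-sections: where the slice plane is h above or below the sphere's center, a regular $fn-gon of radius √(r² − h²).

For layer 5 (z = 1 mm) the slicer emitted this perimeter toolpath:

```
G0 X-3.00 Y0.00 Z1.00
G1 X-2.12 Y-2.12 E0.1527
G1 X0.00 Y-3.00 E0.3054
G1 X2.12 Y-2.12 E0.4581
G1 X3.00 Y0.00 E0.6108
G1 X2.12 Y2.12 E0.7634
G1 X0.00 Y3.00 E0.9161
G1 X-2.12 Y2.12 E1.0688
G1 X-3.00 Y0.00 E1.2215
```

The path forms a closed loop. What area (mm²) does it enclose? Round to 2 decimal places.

Apply the shoelace formula to the sequence of (X, Y) vertices; enclosed area = 25.44 mm².

25.44 mm²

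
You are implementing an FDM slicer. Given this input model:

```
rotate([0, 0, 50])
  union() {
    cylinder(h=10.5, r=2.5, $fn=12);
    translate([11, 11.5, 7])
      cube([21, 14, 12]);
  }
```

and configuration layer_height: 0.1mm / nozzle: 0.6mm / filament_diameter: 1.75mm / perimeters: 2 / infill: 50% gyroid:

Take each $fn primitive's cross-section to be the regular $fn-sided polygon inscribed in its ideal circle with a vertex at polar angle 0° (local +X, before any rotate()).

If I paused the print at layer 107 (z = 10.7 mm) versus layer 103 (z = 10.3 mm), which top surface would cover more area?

layer 103 (z = 10.3 mm)

Layer 107 (z = 10.7): the cylinder is not intersected at this z (z outside [0, 10.5]); the cube at (11, 11.5) is present — its section is the full 21×14 rectangle (area 294.00 mm²); Merging all regions: only the 21×14 cube at (11, 11.5) is present, so the union is just that shape — area = 294.00 mm²; (rotated 50° about Z; rotation is an isometry so areas/perimeters/island counts are preserved). So its area = 294.00 mm². Layer 103 (z = 10.3): the cylinder: section is a regular 12-gon, circumradius r=2.5 (area = (12/2)·2.500²·sin(360°/12) = 18.75 mm²); the 21×14 cube at (11, 11.5) contributes its full rectangle (area 294.00 mm²); Merging all regions: the 2 present regions are separate (no shared area or edge), so areas and boundary lengths simply add and each stays a separate island — area = 312.75 mm²; (whole slice rotated 50° about Z — lengths, areas and connectivity unchanged). So its area = 312.75 mm². Layer 103 is larger (312.75 vs 294.00 mm²).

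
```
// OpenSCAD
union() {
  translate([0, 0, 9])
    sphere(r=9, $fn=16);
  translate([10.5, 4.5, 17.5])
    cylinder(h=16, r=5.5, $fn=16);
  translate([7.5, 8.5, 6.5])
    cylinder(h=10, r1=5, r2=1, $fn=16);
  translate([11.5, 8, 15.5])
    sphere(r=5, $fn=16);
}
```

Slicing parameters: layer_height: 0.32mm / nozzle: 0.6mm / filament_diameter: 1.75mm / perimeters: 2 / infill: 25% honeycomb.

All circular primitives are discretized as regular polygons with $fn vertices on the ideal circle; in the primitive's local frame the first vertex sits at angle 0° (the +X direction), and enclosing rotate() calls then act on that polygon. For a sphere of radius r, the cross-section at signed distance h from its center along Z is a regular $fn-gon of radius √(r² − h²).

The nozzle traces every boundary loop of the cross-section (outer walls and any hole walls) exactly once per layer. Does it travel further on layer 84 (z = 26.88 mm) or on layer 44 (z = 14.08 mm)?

Layer 84 (z = 26.88): the sphere is not intersected at this z (|z−center|=17.880 > r=9); the r=5.5 cylinder at (10.5, 4.5) contributes a regular 16-gon of circumradius 5.5 (perimeter = 2·16·5.500·sin(180°/16) = 34.34 mm); the cone at (7.5, 8.5) is absent (z outside [6.5, 16.5]); the sphere at (11.5, 8) is absent (|z−center|=11.380 > r=5); Taking the union: only the r=5.5 cylinder at (10.5, 4.5) is present, so the union is just that shape — boundary = 34.34 mm. So its perimeter = 34.34 mm. Layer 44 (z = 14.08): the r=9 sphere contributes a regular 16-gon of circumradius √(9²−5.08²) = 7.429 (perimeter = 2·16·7.429·sin(180°/16) = 46.38 mm); the cylinder at (10.5, 4.5) is not intersected at this z (z outside [17.5, 33.5]); the cone at (7.5, 8.5) contributes a regular 16-gon of circumradius 1.968 (interpolated between r1=5 and r2=1 at t=0.758) (perimeter = 2·16·1.968·sin(180°/16) = 12.29 mm); the r=5 sphere at (11.5, 8) slices to a regular 16-gon of circumradius 4.794 (√(r²−h²) with h=1.42 from center) (perimeter = 2·16·4.794·sin(180°/16) = 29.93 mm); Combining (union): the regions partially overlap (shared area 8.11 mm²), so the edge portions inside another operand are dropped and the merged outline is re-measured after clipping — boundary = 77.89 mm. So its perimeter = 77.89 mm. Layer 44 is larger (77.89 vs 34.34 mm).

layer 44 (z = 14.08 mm)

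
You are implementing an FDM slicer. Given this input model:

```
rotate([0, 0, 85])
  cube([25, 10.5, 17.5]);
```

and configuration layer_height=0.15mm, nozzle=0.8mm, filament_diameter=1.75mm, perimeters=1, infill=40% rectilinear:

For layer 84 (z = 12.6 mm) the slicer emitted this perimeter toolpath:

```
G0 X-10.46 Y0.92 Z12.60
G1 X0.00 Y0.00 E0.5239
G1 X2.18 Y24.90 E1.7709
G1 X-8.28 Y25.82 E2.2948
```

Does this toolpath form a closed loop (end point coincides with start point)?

no

Start point (G0): (-10.46, 0.92). End point (last G1): the path does not return to the start — open.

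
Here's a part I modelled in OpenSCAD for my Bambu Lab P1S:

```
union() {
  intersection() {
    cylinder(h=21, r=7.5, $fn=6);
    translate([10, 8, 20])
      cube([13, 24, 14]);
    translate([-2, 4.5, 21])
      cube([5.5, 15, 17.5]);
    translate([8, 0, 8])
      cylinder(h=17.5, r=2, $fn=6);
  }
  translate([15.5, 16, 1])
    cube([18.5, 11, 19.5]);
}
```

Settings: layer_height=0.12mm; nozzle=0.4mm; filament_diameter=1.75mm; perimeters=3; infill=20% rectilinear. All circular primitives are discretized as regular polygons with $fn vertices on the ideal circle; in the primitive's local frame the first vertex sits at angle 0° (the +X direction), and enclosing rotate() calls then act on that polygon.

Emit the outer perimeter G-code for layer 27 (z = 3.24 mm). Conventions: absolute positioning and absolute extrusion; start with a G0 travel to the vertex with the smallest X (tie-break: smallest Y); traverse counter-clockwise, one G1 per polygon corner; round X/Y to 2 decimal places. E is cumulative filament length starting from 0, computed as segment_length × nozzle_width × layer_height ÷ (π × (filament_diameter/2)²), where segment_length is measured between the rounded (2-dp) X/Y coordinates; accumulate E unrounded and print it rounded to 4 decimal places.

At z = 3.24 mm: the cylinder: section is a regular 6-gon, circumradius r=7.5; the cube at (10, 8) is not intersected at this z (z outside [20, 34]); the cube at (-2, 4.5) is not intersected at this z (z outside [21, 38.5]); the cylinder at (8, 0) is not intersected at this z (z outside [8, 25.5]); Taking the intersection: at least one operand is absent at this height, so nothing remains; the 18.5×11 cube at (15.5, 16) contributes its full rectangle; Merging all regions: only the 18.5×11 cube at (15.5, 16) is present, so the union is just that shape — 1 connected region. The outline is a single polygon with 4 vertices. Extrusion per mm of travel: 0.4 × 0.12 / (π × 0.875²) = 0.019956. Accumulating E over each segment gives final E = 1.1774.

G0 X15.50 Y16.00 Z3.24
G1 X34.00 Y16.00 E0.3692
G1 X34.00 Y27.00 E0.5887
G1 X15.50 Y27.00 E0.9579
G1 X15.50 Y16.00 E1.1774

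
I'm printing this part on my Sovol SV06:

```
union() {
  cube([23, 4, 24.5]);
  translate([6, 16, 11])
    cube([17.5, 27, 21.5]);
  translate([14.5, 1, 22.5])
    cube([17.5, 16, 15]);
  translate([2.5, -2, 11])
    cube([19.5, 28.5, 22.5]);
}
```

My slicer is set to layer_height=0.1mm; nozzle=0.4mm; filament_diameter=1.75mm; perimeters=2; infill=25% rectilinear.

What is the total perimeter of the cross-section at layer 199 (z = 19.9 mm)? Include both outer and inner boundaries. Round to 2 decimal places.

At z = 19.9 mm: the 23×4 cube contributes its full rectangle (perimeter 54.00 mm); the 17.5×27 cube at (6, 16) contributes its full rectangle (perimeter 89.00 mm); the cube at (14.5, 1) is not intersected at this z (z outside [22.5, 37.5]); the cube at (2.5, -2) is present — its section is the full 19.5×28.5 rectangle (perimeter 96.00 mm); Combining (union): the regions partially overlap (shared area 246.00 mm²), so the edge portions inside another operand are dropped and the merged outline is re-measured after clipping — boundary = 139.00 mm. Overall, the cross-section is a single solid region. Total boundary length (outer) = 139.00 mm.

139.00 mm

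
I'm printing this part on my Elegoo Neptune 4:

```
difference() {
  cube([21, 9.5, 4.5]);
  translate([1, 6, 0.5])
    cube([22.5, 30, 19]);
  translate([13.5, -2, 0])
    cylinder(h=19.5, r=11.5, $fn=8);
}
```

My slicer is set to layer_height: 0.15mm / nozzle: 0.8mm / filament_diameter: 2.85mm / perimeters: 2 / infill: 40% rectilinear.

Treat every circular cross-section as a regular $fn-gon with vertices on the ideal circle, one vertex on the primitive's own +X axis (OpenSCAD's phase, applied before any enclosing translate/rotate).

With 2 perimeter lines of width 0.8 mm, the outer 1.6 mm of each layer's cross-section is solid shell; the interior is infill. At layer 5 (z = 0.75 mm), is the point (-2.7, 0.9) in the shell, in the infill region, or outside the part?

At z = 0.75 mm: the cube (footprint 21×9.5) is included at this height; the 22.5×30 cube at (1, 6) contributes its full rectangle; the r=11.5 cylinder at (13.5, -2) gives a regular 8-gon of circumradius 11.5 (constant along its height); Taking the first minus the rest: starting from the 21×9.5 cube, the 22.5×30 cube at (1, 6) partially overlaps it — only the 70.00 mm² overlap (of its 675.00 mm²) is removed, clipping the outline; the r=11.5 cylinder at (13.5, -2) partially overlaps it — only the 101.57 mm² overlap (of its 374.06 mm²) is removed, clipping the outline — 1 connected region. Overall, the cross-section is a single solid region. The nearest boundary edge runs (0.00, 0.00)→(0.00, 9.50); distance from the point to it = 2.70 mm. The point is not inside any of the regions above, so it lies outside the cross-section (2.70 mm from the nearest boundary).

outside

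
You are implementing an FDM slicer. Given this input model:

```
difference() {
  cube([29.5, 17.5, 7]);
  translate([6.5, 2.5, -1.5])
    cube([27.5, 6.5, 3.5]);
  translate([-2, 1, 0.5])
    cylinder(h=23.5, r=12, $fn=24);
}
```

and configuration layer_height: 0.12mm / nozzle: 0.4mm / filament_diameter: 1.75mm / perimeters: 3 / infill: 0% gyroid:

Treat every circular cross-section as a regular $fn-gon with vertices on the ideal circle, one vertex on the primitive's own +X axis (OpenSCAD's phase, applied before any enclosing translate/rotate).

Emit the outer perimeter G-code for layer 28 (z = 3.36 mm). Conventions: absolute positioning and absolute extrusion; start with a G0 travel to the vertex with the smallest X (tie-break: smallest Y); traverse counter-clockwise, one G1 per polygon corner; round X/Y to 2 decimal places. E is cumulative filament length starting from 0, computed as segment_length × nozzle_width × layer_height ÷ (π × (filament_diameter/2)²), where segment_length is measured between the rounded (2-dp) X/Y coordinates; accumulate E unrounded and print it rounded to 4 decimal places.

G0 X0.00 Y12.74 Z3.36
G1 X1.11 Y12.59 E0.0224
G1 X4.00 Y11.39 E0.0848
G1 X6.49 Y9.49 E0.1473
G1 X8.39 Y7.00 E0.2098
G1 X9.59 Y4.11 E0.2723
G1 X10.00 Y1.00 E0.3349
G1 X9.87 Y0.00 E0.3550
G1 X29.50 Y0.00 E0.7467
G1 X29.50 Y17.50 E1.0959
G1 X0.00 Y17.50 E1.6847
G1 X0.00 Y12.74 E1.7796

At z = 3.36 mm: the 29.5×17.5 cube contributes its full rectangle; the cube at (6.5, 2.5) is absent (z outside [-1.5, 2]); the r=12 cylinder at (-2, 1) gives a regular 24-gon of circumradius 12 (constant along its height); After the difference (first − rest): starting from the 29.5×17.5 cube, the r=12 cylinder at (-2, 1) partially overlaps it — only the 98.01 mm² overlap (of its 447.24 mm²) is removed, clipping the outline — 1 connected region. The outline is a single polygon with 11 vertices. Extrusion per mm of travel: 0.4 × 0.12 / (π × 0.875²) = 0.019956. Accumulating E over each segment gives final E = 1.7796.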